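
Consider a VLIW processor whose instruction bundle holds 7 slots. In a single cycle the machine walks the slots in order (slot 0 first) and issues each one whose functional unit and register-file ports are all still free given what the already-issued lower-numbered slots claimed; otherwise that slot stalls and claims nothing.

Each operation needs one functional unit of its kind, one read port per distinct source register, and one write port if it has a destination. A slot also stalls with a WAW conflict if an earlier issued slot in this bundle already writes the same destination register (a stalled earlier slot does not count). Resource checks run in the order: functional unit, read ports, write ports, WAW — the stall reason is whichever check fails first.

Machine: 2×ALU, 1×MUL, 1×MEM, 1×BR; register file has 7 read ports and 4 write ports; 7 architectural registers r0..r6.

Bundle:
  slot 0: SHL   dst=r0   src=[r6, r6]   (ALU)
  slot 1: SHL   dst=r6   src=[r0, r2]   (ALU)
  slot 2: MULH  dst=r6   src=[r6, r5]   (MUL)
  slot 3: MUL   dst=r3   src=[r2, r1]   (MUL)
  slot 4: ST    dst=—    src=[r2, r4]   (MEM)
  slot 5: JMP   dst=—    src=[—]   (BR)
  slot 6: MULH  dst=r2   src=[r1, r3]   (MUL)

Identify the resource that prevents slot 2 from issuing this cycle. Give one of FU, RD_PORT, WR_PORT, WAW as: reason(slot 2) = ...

slot 0 (ALU): ISSUE — free A1,Mu1,Ld1,B1 rp6 wp3
slot 1 (ALU): ISSUE — free A0,Mu1,Ld1,B1 rp4 wp2
slot 2 (MUL): stall WAW — free A0,Mu1,Ld1,B1 rp4 wp2
slot 3 (MUL): ISSUE — free A0,Mu0,Ld1,B1 rp2 wp1
slot 4 (MEM): ISSUE — free A0,Mu0,Ld0,B1 rp0 wp1
slot 5 (BR): ISSUE — free A0,Mu0,Ld0,B0 rp0 wp1
slot 6 (MUL): stall FU — free A0,Mu0,Ld0,B0 rp0 wp1

reason(slot 2) = WAW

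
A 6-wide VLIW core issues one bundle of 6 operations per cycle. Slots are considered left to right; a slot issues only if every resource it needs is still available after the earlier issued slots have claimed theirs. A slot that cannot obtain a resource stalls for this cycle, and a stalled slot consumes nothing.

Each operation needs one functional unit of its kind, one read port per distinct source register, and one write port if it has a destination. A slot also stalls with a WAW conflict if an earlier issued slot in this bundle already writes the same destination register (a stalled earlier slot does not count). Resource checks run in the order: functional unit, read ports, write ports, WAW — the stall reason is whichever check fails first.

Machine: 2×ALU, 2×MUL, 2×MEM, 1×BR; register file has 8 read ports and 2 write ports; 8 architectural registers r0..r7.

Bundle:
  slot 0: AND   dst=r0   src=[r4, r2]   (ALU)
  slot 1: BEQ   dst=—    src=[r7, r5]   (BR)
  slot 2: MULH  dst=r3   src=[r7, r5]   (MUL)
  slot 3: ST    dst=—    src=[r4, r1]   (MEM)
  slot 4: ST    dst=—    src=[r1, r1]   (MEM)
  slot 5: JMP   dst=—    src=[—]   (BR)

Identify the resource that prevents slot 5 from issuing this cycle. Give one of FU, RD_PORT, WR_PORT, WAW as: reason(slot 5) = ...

slot 0 (ALU): ISSUE — free A1,Mu2,Ld2,B1 rp6 wp1
slot 1 (BR): ISSUE — free A1,Mu2,Ld2,B0 rp4 wp1
slot 2 (MUL): ISSUE — free A1,Mu1,Ld2,B0 rp2 wp0
slot 3 (MEM): ISSUE — free A1,Mu1,Ld1,B0 rp0 wp0
slot 4 (MEM): stall RD_PORT — free A1,Mu1,Ld1,B0 rp0 wp0
slot 5 (BR): stall FU — free A1,Mu1,Ld1,B0 rp0 wp0

reason(slot 5) = FU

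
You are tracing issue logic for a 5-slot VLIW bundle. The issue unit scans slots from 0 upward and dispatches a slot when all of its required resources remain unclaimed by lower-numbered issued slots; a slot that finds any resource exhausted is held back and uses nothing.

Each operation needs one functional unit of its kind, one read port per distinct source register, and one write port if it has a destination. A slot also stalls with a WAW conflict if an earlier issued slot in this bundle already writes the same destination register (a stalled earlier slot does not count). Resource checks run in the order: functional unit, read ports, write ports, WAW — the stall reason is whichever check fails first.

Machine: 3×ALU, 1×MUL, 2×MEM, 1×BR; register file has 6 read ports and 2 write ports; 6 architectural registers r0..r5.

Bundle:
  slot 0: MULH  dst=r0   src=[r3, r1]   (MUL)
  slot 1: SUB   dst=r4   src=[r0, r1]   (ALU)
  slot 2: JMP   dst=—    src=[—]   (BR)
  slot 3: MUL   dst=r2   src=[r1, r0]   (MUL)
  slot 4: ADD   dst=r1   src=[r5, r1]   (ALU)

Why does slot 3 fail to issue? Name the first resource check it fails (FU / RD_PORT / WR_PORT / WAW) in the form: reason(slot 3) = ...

#0 MUL src=r3,r1 dispatched  <A:3 Mu:0 Ld:2 B:1 rd:4 wr:1>
#1 ALU src=r0,r1 dispatched  <A:2 Mu:0 Ld:2 B:1 rd:2 wr:0>
#2 BR src=- dispatched  <A:2 Mu:0 Ld:2 B:0 rd:2 wr:0>
#3 MUL src=r1,r0 held:FU  <A:2 Mu:0 Ld:2 B:0 rd:2 wr:0>
#4 ALU src=r5,r1 held:WR_PORT  <A:2 Mu:0 Ld:2 B:0 rd:2 wr:0>

reason(slot 3) = FU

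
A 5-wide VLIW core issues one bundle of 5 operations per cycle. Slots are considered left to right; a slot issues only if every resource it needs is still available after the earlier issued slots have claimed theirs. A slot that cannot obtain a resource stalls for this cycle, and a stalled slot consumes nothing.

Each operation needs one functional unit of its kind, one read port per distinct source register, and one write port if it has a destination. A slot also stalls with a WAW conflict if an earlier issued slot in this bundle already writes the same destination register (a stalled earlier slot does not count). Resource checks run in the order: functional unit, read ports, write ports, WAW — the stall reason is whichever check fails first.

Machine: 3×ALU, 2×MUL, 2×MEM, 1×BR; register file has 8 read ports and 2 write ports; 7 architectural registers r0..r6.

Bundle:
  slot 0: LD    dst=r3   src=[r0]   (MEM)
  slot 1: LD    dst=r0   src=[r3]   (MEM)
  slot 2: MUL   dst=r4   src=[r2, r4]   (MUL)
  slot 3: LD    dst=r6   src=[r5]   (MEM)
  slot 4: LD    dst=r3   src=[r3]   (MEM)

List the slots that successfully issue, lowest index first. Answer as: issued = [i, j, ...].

#0 MEM src=r0 dispatched  <A:3 Mu:2 Ld:1 B:1 rd:7 wr:1>
#1 MEM src=r3 dispatched  <A:3 Mu:2 Ld:0 B:1 rd:6 wr:0>
#2 MUL src=r2,r4 held:WR_PORT  <A:3 Mu:2 Ld:0 B:1 rd:6 wr:0>
#3 MEM src=r5 held:FU  <A:3 Mu:2 Ld:0 B:1 rd:6 wr:0>
#4 MEM src=r3 held:FU  <A:3 Mu:2 Ld:0 B:1 rd:6 wr:0>

issued = [0, 1]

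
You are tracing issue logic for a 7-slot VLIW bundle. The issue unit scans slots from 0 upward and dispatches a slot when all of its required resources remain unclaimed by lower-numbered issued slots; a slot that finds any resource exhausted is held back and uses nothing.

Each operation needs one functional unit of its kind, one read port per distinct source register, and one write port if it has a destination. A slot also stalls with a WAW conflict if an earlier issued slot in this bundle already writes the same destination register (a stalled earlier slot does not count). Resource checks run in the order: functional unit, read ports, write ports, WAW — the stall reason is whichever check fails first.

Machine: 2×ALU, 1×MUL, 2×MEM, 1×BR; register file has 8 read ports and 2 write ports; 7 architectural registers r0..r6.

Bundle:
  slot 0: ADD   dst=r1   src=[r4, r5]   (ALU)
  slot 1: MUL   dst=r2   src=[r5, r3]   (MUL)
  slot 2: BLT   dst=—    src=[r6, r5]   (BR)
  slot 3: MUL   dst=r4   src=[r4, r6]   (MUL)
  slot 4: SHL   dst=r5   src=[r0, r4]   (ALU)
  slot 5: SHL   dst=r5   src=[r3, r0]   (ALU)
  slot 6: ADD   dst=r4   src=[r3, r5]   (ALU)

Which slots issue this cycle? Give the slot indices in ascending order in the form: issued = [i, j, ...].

[0] ALU needs rd=2 wr=1: ok; after: ALU=1 MUL=1 MEM=2 BR=1, R=6, W=1
[1] MUL needs rd=2 wr=1: ok; after: ALU=1 MUL=0 MEM=2 BR=1, R=4, W=0
[2] BR needs rd=2 wr=0: ok; after: ALU=1 MUL=0 MEM=2 BR=0, R=2, W=0
[3] MUL needs rd=2 wr=1: FU; after: ALU=1 MUL=0 MEM=2 BR=0, R=2, W=0
[4] ALU needs rd=2 wr=1: WR_PORT; after: ALU=1 MUL=0 MEM=2 BR=0, R=2, W=0
[5] ALU needs rd=2 wr=1: WR_PORT; after: ALU=1 MUL=0 MEM=2 BR=0, R=2, W=0
[6] ALU needs rd=2 wr=1: WR_PORT; after: ALU=1 MUL=0 MEM=2 BR=0, R=2, W=0

issued = [0, 1, 2]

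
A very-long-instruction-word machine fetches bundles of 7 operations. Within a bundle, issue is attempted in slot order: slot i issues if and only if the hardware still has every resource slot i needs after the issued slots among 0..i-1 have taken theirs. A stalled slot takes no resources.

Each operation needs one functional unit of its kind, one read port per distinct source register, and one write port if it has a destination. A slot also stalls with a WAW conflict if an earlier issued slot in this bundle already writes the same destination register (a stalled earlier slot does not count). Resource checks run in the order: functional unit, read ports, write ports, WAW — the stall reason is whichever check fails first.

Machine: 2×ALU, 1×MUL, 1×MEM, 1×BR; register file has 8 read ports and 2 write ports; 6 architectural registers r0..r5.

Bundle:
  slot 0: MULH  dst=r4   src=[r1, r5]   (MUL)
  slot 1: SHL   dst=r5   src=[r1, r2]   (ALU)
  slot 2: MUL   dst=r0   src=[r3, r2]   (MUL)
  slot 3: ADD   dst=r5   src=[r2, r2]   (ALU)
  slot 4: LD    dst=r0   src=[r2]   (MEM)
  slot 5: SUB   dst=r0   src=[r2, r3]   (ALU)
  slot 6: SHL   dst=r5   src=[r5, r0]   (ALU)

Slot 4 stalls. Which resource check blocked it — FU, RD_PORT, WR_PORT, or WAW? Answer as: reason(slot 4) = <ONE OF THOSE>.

reason(slot 4) = WR_PORT

slot 0 (MUL): ISSUE — free A2,Mu0,Ld1,B1 rp6 wp1
slot 1 (ALU): ISSUE — free A1,Mu0,Ld1,B1 rp4 wp0
slot 2 (MUL): stall FU — free A1,Mu0,Ld1,B1 rp4 wp0
slot 3 (ALU): stall WR_PORT — free A1,Mu0,Ld1,B1 rp4 wp0
slot 4 (MEM): stall WR_PORT — free A1,Mu0,Ld1,B1 rp4 wp0
slot 5 (ALU): stall WR_PORT — free A1,Mu0,Ld1,B1 rp4 wp0
slot 6 (ALU): stall WR_PORT — free A1,Mu0,Ld1,B1 rp4 wp0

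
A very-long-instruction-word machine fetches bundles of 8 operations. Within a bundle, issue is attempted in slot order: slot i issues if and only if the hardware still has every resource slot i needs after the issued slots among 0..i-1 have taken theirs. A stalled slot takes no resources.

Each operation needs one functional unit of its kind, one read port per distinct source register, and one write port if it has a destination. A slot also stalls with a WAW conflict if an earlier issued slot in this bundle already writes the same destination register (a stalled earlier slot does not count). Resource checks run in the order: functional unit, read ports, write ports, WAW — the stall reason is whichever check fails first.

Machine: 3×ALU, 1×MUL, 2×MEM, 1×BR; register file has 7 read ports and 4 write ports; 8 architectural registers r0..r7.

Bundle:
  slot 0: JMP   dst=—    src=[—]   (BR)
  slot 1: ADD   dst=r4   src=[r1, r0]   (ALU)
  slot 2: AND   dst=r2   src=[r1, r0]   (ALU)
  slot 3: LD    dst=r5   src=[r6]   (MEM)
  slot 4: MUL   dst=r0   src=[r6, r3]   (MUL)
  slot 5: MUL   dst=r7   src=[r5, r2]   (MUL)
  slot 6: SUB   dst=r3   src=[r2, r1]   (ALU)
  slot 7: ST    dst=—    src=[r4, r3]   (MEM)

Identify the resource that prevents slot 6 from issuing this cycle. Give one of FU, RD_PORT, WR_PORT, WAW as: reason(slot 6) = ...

reason(slot 6) = RD_PORT

  0. BR ⇒ go  {3A/1Mu/2Ld/0B | 7r 4w}
  1. ALU→r4 ⇒ go  {2A/1Mu/2Ld/0B | 5r 3w}
  2. ALU→r2 ⇒ go  {1A/1Mu/2Ld/0B | 3r 2w}
  3. MEM→r5 ⇒ go  {1A/1Mu/1Ld/0B | 2r 1w}
  4. MUL→r0 ⇒ go  {1A/0Mu/1Ld/0B | 0r 0w}
  5. MUL→r7 ⇒ no(FU)  {1A/0Mu/1Ld/0B | 0r 0w}
  6. ALU→r3 ⇒ no(RD_PORT)  {1A/0Mu/1Ld/0B | 0r 0w}
  7. MEM ⇒ no(RD_PORT)  {1A/0Mu/1Ld/0B | 0r 0w}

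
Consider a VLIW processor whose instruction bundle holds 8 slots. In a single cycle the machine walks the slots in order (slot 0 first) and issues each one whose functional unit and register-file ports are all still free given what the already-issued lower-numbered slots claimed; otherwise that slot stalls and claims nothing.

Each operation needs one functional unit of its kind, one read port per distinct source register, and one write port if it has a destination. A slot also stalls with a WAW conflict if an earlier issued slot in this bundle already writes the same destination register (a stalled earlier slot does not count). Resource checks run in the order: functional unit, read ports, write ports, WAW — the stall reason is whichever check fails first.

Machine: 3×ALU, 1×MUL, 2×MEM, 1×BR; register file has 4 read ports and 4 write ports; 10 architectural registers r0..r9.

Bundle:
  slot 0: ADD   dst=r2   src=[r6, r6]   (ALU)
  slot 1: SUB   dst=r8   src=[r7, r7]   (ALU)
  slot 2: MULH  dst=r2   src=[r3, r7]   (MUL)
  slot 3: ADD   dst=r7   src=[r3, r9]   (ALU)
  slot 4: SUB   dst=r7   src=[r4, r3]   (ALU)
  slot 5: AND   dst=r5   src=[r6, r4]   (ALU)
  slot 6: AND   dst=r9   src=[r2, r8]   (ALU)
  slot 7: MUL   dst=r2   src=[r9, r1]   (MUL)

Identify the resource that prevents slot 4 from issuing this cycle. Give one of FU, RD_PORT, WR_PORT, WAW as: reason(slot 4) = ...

reason(slot 4) = FU

#0 ALU src=r6,r6 dispatched  <A:2 Mu:1 Ld:2 B:1 rd:3 wr:3>
#1 ALU src=r7,r7 dispatched  <A:1 Mu:1 Ld:2 B:1 rd:2 wr:2>
#2 MUL src=r3,r7 held:WAW  <A:1 Mu:1 Ld:2 B:1 rd:2 wr:2>
#3 ALU src=r3,r9 dispatched  <A:0 Mu:1 Ld:2 B:1 rd:0 wr:1>
#4 ALU src=r4,r3 held:FU  <A:0 Mu:1 Ld:2 B:1 rd:0 wr:1>
#5 ALU src=r6,r4 held:FU  <A:0 Mu:1 Ld:2 B:1 rd:0 wr:1>
#6 ALU src=r2,r8 held:FU  <A:0 Mu:1 Ld:2 B:1 rd:0 wr:1>
#7 MUL src=r9,r1 held:RD_PORT  <A:0 Mu:1 Ld:2 B:1 rd:0 wr:1>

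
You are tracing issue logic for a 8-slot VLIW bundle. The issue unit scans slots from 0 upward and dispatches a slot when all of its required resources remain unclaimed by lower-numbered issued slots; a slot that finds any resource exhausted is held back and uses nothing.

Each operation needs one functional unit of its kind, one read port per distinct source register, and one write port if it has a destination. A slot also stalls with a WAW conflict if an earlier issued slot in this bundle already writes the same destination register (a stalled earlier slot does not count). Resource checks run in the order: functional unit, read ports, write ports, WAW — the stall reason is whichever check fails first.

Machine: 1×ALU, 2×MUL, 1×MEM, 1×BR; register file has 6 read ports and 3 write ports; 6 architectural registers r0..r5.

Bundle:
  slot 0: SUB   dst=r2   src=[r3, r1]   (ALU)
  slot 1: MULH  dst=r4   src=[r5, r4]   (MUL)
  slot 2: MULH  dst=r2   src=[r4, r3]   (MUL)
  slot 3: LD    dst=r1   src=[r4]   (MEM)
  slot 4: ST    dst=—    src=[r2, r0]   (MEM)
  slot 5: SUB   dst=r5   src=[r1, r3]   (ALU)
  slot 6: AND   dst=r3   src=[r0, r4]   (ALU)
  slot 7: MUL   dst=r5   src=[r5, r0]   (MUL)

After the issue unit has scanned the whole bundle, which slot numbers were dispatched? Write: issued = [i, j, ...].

(0) want 1×ALU +2rd +1wr — yes → AL0|MU2|ME1|BR1|rd4|wr2
(1) want 1×MUL +2rd +1wr — yes → AL0|MU1|ME1|BR1|rd2|wr1
(2) want 1×MUL +2rd +1wr — WAW → AL0|MU1|ME1|BR1|rd2|wr1
(3) want 1×MEM +1rd +1wr — yes → AL0|MU1|ME0|BR1|rd1|wr0
(4) want 1×MEM +2rd +0wr — FU → AL0|MU1|ME0|BR1|rd1|wr0
(5) want 1×ALU +2rd +1wr — FU → AL0|MU1|ME0|BR1|rd1|wr0
(6) want 1×ALU +2rd +1wr — FU → AL0|MU1|ME0|BR1|rd1|wr0
(7) want 1×MUL +2rd +1wr — RD_PORT → AL0|MU1|ME0|BR1|rd1|wr0

issued = [0, 1, 3]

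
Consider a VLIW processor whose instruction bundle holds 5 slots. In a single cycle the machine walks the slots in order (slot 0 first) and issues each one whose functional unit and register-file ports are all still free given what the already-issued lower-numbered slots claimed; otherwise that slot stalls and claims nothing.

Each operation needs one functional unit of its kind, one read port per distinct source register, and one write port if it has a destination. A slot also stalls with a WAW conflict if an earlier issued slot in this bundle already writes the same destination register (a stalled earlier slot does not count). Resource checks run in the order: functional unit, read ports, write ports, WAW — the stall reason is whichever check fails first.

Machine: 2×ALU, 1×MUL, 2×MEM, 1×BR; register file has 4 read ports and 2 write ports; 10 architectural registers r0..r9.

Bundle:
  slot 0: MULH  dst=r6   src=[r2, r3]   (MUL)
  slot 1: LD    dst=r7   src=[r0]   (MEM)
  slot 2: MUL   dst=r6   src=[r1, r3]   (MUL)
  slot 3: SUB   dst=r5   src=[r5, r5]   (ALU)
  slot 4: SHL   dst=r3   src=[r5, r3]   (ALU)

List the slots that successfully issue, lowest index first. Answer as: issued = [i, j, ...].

issued = [0, 1]

  0. MUL→r6 ⇒ go  {2A/0Mu/2Ld/1B | 2r 1w}
  1. MEM→r7 ⇒ go  {2A/0Mu/1Ld/1B | 1r 0w}
  2. MUL→r6 ⇒ no(FU)  {2A/0Mu/1Ld/1B | 1r 0w}
  3. ALU→r5 ⇒ no(WR_PORT)  {2A/0Mu/1Ld/1B | 1r 0w}
  4. ALU→r3 ⇒ no(RD_PORT)  {2A/0Mu/1Ld/1B | 1r 0w}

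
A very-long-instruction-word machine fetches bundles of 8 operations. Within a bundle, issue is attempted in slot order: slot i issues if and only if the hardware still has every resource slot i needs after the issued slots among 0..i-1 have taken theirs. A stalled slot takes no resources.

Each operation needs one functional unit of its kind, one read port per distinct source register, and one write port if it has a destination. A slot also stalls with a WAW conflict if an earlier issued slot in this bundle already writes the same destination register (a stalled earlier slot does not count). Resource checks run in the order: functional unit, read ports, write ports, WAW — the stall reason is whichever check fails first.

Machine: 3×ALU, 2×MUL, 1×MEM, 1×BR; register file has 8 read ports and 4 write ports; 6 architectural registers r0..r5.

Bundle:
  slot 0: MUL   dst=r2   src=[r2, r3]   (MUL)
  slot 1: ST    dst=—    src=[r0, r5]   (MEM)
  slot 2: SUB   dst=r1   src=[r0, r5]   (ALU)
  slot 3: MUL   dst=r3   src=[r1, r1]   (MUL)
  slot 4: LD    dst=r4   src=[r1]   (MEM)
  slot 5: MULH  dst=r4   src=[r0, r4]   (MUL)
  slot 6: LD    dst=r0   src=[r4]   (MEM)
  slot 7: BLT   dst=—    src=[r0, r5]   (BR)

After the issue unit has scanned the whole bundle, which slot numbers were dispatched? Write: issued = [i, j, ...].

(0) want 1×MUL +2rd +1wr — yes → AL3|MU1|ME1|BR1|rd6|wr3
(1) want 1×MEM +2rd +0wr — yes → AL3|MU1|ME0|BR1|rd4|wr3
(2) want 1×ALU +2rd +1wr — yes → AL2|MU1|ME0|BR1|rd2|wr2
(3) want 1×MUL +1rd +1wr — yes → AL2|MU0|ME0|BR1|rd1|wr1
(4) want 1×MEM +1rd +1wr — FU → AL2|MU0|ME0|BR1|rd1|wr1
(5) want 1×MUL +2rd +1wr — FU → AL2|MU0|ME0|BR1|rd1|wr1
(6) want 1×MEM +1rd +1wr — FU → AL2|MU0|ME0|BR1|rd1|wr1
(7) want 1×BR +2rd +0wr — RD_PORT → AL2|MU0|ME0|BR1|rd1|wr1

issued = [0, 1, 2, 3]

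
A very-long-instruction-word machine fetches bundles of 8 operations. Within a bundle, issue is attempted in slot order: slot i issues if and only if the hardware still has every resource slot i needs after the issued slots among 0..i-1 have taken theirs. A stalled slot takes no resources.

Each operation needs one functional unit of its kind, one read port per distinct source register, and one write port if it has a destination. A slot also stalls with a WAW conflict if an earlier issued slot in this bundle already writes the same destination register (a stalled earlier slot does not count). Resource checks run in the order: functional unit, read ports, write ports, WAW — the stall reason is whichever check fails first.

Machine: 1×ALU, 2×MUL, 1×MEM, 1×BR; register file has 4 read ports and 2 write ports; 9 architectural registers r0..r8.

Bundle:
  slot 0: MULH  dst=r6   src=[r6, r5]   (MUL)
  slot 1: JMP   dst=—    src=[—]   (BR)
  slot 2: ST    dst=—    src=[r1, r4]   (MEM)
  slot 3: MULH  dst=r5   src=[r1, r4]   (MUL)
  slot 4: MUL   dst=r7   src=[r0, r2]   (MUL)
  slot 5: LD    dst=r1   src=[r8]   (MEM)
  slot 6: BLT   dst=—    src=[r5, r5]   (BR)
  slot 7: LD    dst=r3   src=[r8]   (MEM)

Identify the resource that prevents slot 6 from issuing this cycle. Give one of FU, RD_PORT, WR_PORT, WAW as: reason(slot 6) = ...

[0] MUL needs rd=2 wr=1: ok; after: ALU=1 MUL=1 MEM=1 BR=1, R=2, W=1
[1] BR needs rd=0 wr=0: ok; after: ALU=1 MUL=1 MEM=1 BR=0, R=2, W=1
[2] MEM needs rd=2 wr=0: ok; after: ALU=1 MUL=1 MEM=0 BR=0, R=0, W=1
[3] MUL needs rd=2 wr=1: RD_PORT; after: ALU=1 MUL=1 MEM=0 BR=0, R=0, W=1
[4] MUL needs rd=2 wr=1: RD_PORT; after: ALU=1 MUL=1 MEM=0 BR=0, R=0, W=1
[5] MEM needs rd=1 wr=1: FU; after: ALU=1 MUL=1 MEM=0 BR=0, R=0, W=1
[6] BR needs rd=1 wr=0: FU; after: ALU=1 MUL=1 MEM=0 BR=0, R=0, W=1
[7] MEM needs rd=1 wr=1: FU; after: ALU=1 MUL=1 MEM=0 BR=0, R=0, W=1

reason(slot 6) = FU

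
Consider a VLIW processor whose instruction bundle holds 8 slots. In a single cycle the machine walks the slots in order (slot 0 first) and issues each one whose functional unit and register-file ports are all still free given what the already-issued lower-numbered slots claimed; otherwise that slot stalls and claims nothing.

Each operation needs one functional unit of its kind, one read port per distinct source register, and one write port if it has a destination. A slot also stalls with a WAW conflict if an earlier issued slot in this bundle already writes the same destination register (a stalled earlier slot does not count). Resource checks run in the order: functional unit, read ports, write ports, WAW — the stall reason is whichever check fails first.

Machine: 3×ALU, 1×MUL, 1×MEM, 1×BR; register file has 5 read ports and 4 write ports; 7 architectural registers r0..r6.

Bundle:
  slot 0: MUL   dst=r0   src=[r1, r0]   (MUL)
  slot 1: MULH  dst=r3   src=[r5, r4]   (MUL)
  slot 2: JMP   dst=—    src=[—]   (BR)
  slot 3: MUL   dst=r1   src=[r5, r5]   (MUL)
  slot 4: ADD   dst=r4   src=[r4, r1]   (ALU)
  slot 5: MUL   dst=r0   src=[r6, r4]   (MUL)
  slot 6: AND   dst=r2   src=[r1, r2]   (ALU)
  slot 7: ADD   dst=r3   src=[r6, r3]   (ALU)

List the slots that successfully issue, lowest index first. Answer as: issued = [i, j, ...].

#0 MUL src=r1,r0 dispatched  <A:3 Mu:0 Ld:1 B:1 rd:3 wr:3>
#1 MUL src=r5,r4 held:FU  <A:3 Mu:0 Ld:1 B:1 rd:3 wr:3>
#2 BR src=- dispatched  <A:3 Mu:0 Ld:1 B:0 rd:3 wr:3>
#3 MUL src=r5,r5 held:FU  <A:3 Mu:0 Ld:1 B:0 rd:3 wr:3>
#4 ALU src=r4,r1 dispatched  <A:2 Mu:0 Ld:1 B:0 rd:1 wr:2>
#5 MUL src=r6,r4 held:FU  <A:2 Mu:0 Ld:1 B:0 rd:1 wr:2>
#6 ALU src=r1,r2 held:RD_PORT  <A:2 Mu:0 Ld:1 B:0 rd:1 wr:2>
#7 ALU src=r6,r3 held:RD_PORT  <A:2 Mu:0 Ld:1 B:0 rd:1 wr:2>

issued = [0, 2, 4]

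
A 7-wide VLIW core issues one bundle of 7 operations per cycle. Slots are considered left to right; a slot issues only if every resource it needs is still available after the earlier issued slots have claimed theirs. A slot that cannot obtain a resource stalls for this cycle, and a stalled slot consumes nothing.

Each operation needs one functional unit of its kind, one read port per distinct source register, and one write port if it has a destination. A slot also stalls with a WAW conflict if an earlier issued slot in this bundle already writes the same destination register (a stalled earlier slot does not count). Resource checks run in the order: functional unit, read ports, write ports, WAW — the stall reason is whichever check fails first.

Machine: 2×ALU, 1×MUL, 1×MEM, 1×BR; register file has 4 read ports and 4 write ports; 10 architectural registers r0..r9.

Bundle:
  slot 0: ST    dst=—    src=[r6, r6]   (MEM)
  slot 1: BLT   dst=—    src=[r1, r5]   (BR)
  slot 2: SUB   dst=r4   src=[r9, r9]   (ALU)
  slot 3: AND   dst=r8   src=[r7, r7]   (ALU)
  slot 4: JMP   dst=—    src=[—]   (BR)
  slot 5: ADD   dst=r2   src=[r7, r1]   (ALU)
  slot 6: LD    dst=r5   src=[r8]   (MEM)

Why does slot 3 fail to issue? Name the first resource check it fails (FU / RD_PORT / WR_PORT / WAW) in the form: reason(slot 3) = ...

#0 MEM src=r6,r6 dispatched  <A:2 Mu:1 Ld:0 B:1 rd:3 wr:4>
#1 BR src=r1,r5 dispatched  <A:2 Mu:1 Ld:0 B:0 rd:1 wr:4>
#2 ALU src=r9,r9 dispatched  <A:1 Mu:1 Ld:0 B:0 rd:0 wr:3>
#3 ALU src=r7,r7 held:RD_PORT  <A:1 Mu:1 Ld:0 B:0 rd:0 wr:3>
#4 BR src=- held:FU  <A:1 Mu:1 Ld:0 B:0 rd:0 wr:3>
#5 ALU src=r7,r1 held:RD_PORT  <A:1 Mu:1 Ld:0 B:0 rd:0 wr:3>
#6 MEM src=r8 held:FU  <A:1 Mu:1 Ld:0 B:0 rd:0 wr:3>

reason(slot 3) = RD_PORT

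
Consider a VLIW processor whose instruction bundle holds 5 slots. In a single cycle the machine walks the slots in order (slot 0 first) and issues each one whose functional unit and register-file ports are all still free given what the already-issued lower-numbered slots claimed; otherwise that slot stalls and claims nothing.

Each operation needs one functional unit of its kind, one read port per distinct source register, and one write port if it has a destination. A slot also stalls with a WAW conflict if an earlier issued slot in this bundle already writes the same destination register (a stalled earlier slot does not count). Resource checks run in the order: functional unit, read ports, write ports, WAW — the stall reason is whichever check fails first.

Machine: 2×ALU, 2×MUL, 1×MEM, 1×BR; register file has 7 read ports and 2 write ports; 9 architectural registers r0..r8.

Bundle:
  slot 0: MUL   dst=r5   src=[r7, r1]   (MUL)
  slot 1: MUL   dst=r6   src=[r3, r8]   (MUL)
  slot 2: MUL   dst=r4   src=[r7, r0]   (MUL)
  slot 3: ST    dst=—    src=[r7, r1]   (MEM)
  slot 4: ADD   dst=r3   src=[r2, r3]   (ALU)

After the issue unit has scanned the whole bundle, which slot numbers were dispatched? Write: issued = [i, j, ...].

(0) want 1×MUL +2rd +1wr — yes → AL2|MU1|ME1|BR1|rd5|wr1
(1) want 1×MUL +2rd +1wr — yes → AL2|MU0|ME1|BR1|rd3|wr0
(2) want 1×MUL +2rd +1wr — FU → AL2|MU0|ME1|BR1|rd3|wr0
(3) want 1×MEM +2rd +0wr — yes → AL2|MU0|ME0|BR1|rd1|wr0
(4) want 1×ALU +2rd +1wr — RD_PORT → AL2|MU0|ME0|BR1|rd1|wr0

issued = [0, 1, 3]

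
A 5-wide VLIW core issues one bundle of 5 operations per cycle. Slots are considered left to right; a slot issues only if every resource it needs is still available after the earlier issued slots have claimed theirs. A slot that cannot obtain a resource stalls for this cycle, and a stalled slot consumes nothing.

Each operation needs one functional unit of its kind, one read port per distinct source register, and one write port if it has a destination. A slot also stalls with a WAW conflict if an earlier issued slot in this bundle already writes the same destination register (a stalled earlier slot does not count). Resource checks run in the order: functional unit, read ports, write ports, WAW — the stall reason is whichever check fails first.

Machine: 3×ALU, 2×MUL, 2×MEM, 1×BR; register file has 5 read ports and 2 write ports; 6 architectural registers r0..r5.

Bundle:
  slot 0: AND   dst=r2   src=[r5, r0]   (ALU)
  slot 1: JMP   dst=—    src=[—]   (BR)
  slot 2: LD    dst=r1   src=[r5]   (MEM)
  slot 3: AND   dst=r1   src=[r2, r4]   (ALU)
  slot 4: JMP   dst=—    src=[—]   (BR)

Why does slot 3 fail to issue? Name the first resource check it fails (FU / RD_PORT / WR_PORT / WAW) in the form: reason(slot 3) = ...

reason(slot 3) = WR_PORT

  0. ALU→r2 ⇒ go  {2A/2Mu/2Ld/1B | 3r 1w}
  1. BR ⇒ go  {2A/2Mu/2Ld/0B | 3r 1w}
  2. MEM→r1 ⇒ go  {2A/2Mu/1Ld/0B | 2r 0w}
  3. ALU→r1 ⇒ no(WR_PORT)  {2A/2Mu/1Ld/0B | 2r 0w}
  4. BR ⇒ no(FU)  {2A/2Mu/1Ld/0B | 2r 0w}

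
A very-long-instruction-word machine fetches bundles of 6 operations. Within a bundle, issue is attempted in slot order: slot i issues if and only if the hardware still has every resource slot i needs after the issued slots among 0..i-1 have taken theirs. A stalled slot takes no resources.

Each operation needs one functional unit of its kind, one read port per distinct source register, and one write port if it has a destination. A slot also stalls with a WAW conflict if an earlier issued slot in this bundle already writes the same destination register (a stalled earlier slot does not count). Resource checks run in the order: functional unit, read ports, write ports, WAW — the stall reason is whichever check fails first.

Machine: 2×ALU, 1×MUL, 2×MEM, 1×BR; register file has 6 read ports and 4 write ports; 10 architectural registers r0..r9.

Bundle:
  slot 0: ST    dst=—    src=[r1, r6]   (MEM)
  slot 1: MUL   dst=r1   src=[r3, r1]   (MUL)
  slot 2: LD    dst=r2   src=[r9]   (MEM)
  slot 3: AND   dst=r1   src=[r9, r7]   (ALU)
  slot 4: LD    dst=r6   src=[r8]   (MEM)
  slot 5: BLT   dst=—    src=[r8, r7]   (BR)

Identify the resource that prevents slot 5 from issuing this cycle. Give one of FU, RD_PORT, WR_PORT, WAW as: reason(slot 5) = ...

reason(slot 5) = RD_PORT

[0] MEM needs rd=2 wr=0: ok; after: ALU=2 MUL=1 MEM=1 BR=1, R=4, W=4
[1] MUL needs rd=2 wr=1: ok; after: ALU=2 MUL=0 MEM=1 BR=1, R=2, W=3
[2] MEM needs rd=1 wr=1: ok; after: ALU=2 MUL=0 MEM=0 BR=1, R=1, W=2
[3] ALU needs rd=2 wr=1: RD_PORT; after: ALU=2 MUL=0 MEM=0 BR=1, R=1, W=2
[4] MEM needs rd=1 wr=1: FU; after: ALU=2 MUL=0 MEM=0 BR=1, R=1, W=2
[5] BR needs rd=2 wr=0: RD_PORT; after: ALU=2 MUL=0 MEM=0 BR=1, R=1, W=2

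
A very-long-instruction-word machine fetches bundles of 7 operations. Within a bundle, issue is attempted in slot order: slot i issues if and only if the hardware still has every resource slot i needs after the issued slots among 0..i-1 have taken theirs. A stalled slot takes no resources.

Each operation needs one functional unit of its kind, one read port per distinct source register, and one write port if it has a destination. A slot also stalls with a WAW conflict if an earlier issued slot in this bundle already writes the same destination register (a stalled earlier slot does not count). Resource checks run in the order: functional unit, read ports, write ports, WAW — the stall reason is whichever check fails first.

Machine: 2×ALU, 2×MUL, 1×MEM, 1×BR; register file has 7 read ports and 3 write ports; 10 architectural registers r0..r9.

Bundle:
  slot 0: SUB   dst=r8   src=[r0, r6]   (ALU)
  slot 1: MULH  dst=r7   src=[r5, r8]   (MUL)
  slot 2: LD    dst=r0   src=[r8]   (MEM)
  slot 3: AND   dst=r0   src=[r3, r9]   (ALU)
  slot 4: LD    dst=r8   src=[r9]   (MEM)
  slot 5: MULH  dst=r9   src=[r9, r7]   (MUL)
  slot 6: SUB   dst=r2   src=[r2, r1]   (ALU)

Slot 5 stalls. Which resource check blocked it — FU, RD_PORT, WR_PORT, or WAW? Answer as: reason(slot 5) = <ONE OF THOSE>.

#0 ALU src=r0,r6 dispatched  <A:1 Mu:2 Ld:1 B:1 rd:5 wr:2>
#1 MUL src=r5,r8 dispatched  <A:1 Mu:1 Ld:1 B:1 rd:3 wr:1>
#2 MEM src=r8 dispatched  <A:1 Mu:1 Ld:0 B:1 rd:2 wr:0>
#3 ALU src=r3,r9 held:WR_PORT  <A:1 Mu:1 Ld:0 B:1 rd:2 wr:0>
#4 MEM src=r9 held:FU  <A:1 Mu:1 Ld:0 B:1 rd:2 wr:0>
#5 MUL src=r9,r7 held:WR_PORT  <A:1 Mu:1 Ld:0 B:1 rd:2 wr:0>
#6 ALU src=r2,r1 held:WR_PORT  <A:1 Mu:1 Ld:0 B:1 rd:2 wr:0>

reason(slot 5) = WR_PORT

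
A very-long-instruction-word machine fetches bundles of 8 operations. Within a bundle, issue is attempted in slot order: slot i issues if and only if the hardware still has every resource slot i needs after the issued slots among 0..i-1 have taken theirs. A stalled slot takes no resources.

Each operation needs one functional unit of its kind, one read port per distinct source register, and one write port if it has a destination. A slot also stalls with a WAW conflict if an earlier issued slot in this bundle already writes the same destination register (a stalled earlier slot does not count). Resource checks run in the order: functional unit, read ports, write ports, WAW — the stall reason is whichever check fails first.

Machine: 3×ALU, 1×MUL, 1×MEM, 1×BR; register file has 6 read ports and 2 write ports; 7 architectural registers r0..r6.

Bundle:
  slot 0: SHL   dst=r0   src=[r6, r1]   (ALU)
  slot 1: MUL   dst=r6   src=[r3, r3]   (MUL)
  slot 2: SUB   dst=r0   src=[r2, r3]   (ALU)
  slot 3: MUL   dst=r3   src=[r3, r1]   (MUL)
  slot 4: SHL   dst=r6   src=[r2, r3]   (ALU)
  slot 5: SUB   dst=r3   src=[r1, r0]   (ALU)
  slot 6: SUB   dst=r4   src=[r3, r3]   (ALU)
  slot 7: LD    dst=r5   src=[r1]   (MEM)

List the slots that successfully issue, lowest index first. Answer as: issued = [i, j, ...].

(0) want 1×ALU +2rd +1wr — yes → AL2|MU1|ME1|BR1|rd4|wr1
(1) want 1×MUL +1rd +1wr — yes → AL2|MU0|ME1|BR1|rd3|wr0
(2) want 1×ALU +2rd +1wr — WR_PORT → AL2|MU0|ME1|BR1|rd3|wr0
(3) want 1×MUL +2rd +1wr — FU → AL2|MU0|ME1|BR1|rd3|wr0
(4) want 1×ALU +2rd +1wr — WR_PORT → AL2|MU0|ME1|BR1|rd3|wr0
(5) want 1×ALU +2rd +1wr — WR_PORT → AL2|MU0|ME1|BR1|rd3|wr0
(6) want 1×ALU +1rd +1wr — WR_PORT → AL2|MU0|ME1|BR1|rd3|wr0
(7) want 1×MEM +1rd +1wr — WR_PORT → AL2|MU0|ME1|BR1|rd3|wr0

issued = [0, 1]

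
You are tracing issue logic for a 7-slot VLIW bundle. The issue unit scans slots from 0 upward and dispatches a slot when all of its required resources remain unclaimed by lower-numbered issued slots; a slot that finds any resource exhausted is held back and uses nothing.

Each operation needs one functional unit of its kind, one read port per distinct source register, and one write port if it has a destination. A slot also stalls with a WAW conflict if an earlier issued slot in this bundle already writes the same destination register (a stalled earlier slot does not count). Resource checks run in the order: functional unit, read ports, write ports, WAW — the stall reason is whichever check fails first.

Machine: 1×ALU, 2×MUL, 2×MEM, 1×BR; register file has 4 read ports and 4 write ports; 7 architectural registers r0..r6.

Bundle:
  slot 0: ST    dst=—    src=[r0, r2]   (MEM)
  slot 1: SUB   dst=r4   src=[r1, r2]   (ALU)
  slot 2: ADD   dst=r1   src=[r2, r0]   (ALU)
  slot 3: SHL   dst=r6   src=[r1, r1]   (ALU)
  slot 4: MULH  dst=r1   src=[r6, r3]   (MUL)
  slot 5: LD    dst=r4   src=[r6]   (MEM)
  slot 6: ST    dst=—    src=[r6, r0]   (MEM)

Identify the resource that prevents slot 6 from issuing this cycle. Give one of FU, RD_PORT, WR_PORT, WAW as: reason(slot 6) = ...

(0) want 1×MEM +2rd +0wr — yes → AL1|MU2|ME1|BR1|rd2|wr4
(1) want 1×ALU +2rd +1wr — yes → AL0|MU2|ME1|BR1|rd0|wr3
(2) want 1×ALU +2rd +1wr — FU → AL0|MU2|ME1|BR1|rd0|wr3
(3) want 1×ALU +1rd +1wr — FU → AL0|MU2|ME1|BR1|rd0|wr3
(4) want 1×MUL +2rd +1wr — RD_PORT → AL0|MU2|ME1|BR1|rd0|wr3
(5) want 1×MEM +1rd +1wr — RD_PORT → AL0|MU2|ME1|BR1|rd0|wr3
(6) want 1×MEM +2rd +0wr — RD_PORT → AL0|MU2|ME1|BR1|rd0|wr3

reason(slot 6) = RD_PORT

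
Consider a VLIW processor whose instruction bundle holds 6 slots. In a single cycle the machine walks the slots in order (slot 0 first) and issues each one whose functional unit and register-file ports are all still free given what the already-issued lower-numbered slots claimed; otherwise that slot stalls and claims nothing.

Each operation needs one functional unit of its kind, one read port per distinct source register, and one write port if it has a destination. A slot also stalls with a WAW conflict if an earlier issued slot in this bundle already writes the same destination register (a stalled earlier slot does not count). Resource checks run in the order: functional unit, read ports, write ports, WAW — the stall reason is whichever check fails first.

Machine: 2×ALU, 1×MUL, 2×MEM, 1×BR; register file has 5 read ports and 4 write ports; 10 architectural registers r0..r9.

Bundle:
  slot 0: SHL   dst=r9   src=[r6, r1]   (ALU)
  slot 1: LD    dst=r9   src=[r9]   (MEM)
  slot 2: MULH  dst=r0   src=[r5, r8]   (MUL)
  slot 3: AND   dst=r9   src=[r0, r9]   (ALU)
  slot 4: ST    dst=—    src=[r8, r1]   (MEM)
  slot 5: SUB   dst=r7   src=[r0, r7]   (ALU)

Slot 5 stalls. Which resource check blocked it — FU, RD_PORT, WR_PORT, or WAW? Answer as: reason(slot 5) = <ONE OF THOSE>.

reason(slot 5) = RD_PORT

slot 0 (ALU): ISSUE — free A1,Mu1,Ld2,B1 rp3 wp3
slot 1 (MEM): stall WAW — free A1,Mu1,Ld2,B1 rp3 wp3
slot 2 (MUL): ISSUE — free A1,Mu0,Ld2,B1 rp1 wp2
slot 3 (ALU): stall RD_PORT — free A1,Mu0,Ld2,B1 rp1 wp2
slot 4 (MEM): stall RD_PORT — free A1,Mu0,Ld2,B1 rp1 wp2
slot 5 (ALU): stall RD_PORT — free A1,Mu0,Ld2,B1 rp1 wp2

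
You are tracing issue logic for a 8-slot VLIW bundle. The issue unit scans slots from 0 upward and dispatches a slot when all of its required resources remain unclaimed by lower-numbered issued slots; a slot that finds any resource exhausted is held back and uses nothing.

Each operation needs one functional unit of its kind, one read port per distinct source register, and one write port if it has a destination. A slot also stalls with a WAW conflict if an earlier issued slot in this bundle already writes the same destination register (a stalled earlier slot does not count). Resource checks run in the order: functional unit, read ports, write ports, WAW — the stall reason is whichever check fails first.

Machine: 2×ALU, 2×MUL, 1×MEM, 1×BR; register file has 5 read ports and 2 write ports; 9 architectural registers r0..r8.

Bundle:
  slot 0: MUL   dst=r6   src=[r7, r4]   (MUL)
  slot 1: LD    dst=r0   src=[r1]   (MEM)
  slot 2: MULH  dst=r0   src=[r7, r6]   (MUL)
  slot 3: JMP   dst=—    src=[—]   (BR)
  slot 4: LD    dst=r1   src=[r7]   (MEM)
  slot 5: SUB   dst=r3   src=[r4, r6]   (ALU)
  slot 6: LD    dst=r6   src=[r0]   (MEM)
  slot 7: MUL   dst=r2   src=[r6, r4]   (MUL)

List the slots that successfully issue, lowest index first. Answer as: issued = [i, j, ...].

(0) want 1×MUL +2rd +1wr — yes → AL2|MU1|ME1|BR1|rd3|wr1
(1) want 1×MEM +1rd +1wr — yes → AL2|MU1|ME0|BR1|rd2|wr0
(2) want 1×MUL +2rd +1wr — WR_PORT → AL2|MU1|ME0|BR1|rd2|wr0
(3) want 1×BR +0rd +0wr — yes → AL2|MU1|ME0|BR0|rd2|wr0
(4) want 1×MEM +1rd +1wr — FU → AL2|MU1|ME0|BR0|rd2|wr0
(5) want 1×ALU +2rd +1wr — WR_PORT → AL2|MU1|ME0|BR0|rd2|wr0
(6) want 1×MEM +1rd +1wr — FU → AL2|MU1|ME0|BR0|rd2|wr0
(7) want 1×MUL +2rd +1wr — WR_PORT → AL2|MU1|ME0|BR0|rd2|wr0

issued = [0, 1, 3]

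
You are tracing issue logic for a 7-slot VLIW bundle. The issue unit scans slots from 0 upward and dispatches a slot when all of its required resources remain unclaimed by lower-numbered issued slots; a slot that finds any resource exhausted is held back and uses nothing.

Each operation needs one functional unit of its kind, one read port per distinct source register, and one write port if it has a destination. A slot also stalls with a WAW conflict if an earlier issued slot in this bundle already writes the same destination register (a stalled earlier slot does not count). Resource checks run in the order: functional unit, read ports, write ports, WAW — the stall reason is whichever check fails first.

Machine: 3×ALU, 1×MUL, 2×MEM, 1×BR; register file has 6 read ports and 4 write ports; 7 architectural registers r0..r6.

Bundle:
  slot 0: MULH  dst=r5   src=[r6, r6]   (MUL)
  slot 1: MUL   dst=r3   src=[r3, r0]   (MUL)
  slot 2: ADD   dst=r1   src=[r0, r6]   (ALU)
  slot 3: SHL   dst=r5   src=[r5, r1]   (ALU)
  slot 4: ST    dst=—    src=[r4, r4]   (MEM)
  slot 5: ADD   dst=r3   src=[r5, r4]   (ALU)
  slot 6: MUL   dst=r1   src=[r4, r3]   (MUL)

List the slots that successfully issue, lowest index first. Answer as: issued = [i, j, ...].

  0. MUL→r5 ⇒ go  {3A/0Mu/2Ld/1B | 5r 3w}
  1. MUL→r3 ⇒ no(FU)  {3A/0Mu/2Ld/1B | 5r 3w}
  2. ALU→r1 ⇒ go  {2A/0Mu/2Ld/1B | 3r 2w}
  3. ALU→r5 ⇒ no(WAW)  {2A/0Mu/2Ld/1B | 3r 2w}
  4. MEM ⇒ go  {2A/0Mu/1Ld/1B | 2r 2w}
  5. ALU→r3 ⇒ go  {1A/0Mu/1Ld/1B | 0r 1w}
  6. MUL→r1 ⇒ no(FU)  {1A/0Mu/1Ld/1B | 0r 1w}

issued = [0, 2, 4, 5]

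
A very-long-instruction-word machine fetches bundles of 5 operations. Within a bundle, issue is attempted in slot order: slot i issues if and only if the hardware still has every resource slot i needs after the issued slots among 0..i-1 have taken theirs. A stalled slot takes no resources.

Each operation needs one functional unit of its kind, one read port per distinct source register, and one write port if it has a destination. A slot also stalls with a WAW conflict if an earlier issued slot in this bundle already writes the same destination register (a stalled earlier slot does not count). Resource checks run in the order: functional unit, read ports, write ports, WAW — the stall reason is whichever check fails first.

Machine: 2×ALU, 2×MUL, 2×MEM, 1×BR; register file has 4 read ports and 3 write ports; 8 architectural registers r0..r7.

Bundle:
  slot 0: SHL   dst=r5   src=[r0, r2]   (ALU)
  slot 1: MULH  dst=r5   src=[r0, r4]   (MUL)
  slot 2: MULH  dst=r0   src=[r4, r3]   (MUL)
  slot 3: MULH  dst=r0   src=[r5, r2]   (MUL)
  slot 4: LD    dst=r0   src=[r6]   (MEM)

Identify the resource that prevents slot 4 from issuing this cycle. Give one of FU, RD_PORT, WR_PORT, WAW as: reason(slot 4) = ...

reason(slot 4) = RD_PORT

[0] ALU needs rd=2 wr=1: ok; after: ALU=1 MUL=2 MEM=2 BR=1, R=2, W=2
[1] MUL needs rd=2 wr=1: WAW; after: ALU=1 MUL=2 MEM=2 BR=1, R=2, W=2
[2] MUL needs rd=2 wr=1: ok; after: ALU=1 MUL=1 MEM=2 BR=1, R=0, W=1
[3] MUL needs rd=2 wr=1: RD_PORT; after: ALU=1 MUL=1 MEM=2 BR=1, R=0, W=1
[4] MEM needs rd=1 wr=1: RD_PORT; after: ALU=1 MUL=1 MEM=2 BR=1, R=0, W=1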